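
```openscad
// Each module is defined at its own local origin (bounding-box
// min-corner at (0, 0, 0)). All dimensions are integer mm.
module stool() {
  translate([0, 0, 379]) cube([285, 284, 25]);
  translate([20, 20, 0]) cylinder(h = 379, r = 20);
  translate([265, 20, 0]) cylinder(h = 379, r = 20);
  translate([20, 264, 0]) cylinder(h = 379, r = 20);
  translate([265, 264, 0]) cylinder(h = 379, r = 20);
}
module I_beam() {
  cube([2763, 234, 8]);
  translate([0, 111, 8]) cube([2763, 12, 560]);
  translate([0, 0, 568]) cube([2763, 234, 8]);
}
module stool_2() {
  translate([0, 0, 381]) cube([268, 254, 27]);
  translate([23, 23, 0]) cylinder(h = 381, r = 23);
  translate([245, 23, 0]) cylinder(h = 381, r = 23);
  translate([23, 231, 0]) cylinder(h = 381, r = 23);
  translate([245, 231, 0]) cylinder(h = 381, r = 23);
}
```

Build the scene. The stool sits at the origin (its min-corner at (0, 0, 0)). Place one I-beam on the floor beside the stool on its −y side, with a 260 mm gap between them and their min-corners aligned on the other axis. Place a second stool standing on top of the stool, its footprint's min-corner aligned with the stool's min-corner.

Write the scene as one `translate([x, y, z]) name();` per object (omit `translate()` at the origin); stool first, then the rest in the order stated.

stool();
translate([0, -494, 0]) I_beam();
translate([0, 0, 404]) stool_2();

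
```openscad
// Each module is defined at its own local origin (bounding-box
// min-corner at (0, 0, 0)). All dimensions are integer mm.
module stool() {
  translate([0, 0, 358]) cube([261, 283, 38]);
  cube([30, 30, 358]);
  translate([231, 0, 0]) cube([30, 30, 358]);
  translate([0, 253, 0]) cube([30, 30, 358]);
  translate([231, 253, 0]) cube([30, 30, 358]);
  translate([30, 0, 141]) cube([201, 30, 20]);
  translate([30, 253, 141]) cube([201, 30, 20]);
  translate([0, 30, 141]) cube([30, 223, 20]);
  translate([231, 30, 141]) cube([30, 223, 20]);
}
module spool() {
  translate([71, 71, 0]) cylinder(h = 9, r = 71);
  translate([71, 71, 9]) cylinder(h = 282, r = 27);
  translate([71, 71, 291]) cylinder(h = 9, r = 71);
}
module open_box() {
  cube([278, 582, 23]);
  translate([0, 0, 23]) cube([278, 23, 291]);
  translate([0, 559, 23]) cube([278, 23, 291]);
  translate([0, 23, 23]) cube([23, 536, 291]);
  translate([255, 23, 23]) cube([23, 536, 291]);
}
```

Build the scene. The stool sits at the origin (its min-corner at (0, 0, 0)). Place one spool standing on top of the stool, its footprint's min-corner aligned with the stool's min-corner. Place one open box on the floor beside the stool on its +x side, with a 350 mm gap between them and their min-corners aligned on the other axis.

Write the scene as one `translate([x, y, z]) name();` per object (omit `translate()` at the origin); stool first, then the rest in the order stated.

stool();
translate([0, 0, 396]) spool();
translate([611, 0, 0]) open_box();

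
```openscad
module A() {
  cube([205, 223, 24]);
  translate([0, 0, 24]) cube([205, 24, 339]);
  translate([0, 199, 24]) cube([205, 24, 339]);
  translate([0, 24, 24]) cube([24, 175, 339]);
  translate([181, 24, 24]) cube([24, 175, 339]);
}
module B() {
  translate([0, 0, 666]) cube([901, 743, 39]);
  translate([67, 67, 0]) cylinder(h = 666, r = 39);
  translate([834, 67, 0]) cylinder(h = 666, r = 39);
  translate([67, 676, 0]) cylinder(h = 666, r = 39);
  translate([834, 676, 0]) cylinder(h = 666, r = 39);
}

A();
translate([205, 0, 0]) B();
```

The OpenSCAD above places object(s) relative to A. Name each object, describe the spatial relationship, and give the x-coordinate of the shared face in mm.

The open box's +x face and the table's −x face are both at x = 205 mm.

A is an open box. B is a table. The table is against the open box's +x side, with their −y faces flush. The x-coordinate of the shared face is 205 mm.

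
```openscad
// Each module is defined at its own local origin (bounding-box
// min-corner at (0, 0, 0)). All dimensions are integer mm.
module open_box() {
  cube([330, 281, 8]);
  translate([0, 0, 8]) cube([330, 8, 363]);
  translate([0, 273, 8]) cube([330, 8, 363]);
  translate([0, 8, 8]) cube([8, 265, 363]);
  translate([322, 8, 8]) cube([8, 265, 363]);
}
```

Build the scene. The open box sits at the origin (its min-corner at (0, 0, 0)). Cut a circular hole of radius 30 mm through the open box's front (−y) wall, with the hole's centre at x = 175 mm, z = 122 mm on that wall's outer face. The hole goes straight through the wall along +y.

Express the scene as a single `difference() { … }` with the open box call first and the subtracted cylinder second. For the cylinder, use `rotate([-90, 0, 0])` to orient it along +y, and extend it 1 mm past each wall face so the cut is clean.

difference() {
  open_box();
  translate([175, -1, 122]) rotate([-90, 0, 0]) cylinder(h = 10, r = 30);
}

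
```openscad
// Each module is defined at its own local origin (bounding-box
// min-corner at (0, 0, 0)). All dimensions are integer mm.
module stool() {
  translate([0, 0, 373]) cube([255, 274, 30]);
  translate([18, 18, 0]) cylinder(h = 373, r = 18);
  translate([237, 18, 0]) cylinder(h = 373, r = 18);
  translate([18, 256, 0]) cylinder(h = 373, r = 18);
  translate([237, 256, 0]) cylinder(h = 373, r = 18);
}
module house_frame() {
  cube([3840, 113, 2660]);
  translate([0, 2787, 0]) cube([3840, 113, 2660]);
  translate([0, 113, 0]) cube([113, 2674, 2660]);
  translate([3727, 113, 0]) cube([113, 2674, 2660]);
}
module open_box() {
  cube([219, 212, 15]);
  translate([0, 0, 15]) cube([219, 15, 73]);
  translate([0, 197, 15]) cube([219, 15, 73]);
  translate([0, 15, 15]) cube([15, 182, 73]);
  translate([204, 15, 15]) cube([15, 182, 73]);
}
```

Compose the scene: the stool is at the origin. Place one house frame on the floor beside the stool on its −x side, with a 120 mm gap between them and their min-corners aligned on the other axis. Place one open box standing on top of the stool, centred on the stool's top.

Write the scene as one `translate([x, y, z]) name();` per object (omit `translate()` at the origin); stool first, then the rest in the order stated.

stool();
translate([-3960, 0, 0]) house_frame();
translate([18, 31, 403]) open_box();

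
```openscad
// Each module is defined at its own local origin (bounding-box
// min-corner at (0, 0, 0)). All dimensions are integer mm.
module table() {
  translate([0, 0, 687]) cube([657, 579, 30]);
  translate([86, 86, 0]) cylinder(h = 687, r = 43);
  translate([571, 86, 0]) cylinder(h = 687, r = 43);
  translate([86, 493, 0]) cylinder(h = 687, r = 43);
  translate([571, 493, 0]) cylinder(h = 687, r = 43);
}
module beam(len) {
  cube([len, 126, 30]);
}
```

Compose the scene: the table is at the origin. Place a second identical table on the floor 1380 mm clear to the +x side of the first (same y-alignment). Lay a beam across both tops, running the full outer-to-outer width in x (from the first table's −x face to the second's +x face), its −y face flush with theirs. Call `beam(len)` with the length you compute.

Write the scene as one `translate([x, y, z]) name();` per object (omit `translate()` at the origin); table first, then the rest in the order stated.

table();
translate([2037, 0, 0]) table();
translate([0, 0, 717]) beam(2694);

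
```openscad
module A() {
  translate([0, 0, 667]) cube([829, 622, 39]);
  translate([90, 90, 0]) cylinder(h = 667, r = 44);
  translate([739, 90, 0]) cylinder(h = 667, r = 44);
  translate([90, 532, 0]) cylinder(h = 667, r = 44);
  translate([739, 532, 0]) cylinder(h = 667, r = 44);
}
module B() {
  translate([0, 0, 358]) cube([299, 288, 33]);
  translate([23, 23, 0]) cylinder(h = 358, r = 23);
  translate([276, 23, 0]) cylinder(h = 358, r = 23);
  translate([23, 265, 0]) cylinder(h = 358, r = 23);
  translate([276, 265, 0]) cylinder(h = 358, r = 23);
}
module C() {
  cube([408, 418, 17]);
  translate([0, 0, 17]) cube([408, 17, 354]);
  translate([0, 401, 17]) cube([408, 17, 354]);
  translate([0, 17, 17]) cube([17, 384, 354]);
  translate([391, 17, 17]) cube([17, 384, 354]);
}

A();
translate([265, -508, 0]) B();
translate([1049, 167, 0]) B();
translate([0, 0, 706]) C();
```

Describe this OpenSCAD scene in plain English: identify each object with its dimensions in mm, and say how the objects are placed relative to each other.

A is a table with a 829×622 mm rectangular top, 39 mm thick, top surface at z = 706 mm, supported by four round legs of 88 mm diameter, each leg's bounding box inset 46 mm from the nearest pair of top edges, running from the floor.

B is a four-legged stool. The seat is a 299×288×33 mm slab whose top surface is at z = 391 mm; four round legs, each 46 mm in diameter, run from the floor (z = 0) to the underside of the seat, each leg's axis is inset half a diameter from the nearest pair of seat edges (so the leg's bounding box is flush with the corner).

C is an open-topped rectangular box: outside dimensions 408×418×371 mm, with a uniform wall and base thickness of 17 mm. The base is a full 408×418 slab on the floor; four walls sit on top of the base. The front and back walls (the −y and +y sides) span the full width; the two side walls fit between them.

Two stools sit around the table at the −y, +x sides. The open box is on top of the table.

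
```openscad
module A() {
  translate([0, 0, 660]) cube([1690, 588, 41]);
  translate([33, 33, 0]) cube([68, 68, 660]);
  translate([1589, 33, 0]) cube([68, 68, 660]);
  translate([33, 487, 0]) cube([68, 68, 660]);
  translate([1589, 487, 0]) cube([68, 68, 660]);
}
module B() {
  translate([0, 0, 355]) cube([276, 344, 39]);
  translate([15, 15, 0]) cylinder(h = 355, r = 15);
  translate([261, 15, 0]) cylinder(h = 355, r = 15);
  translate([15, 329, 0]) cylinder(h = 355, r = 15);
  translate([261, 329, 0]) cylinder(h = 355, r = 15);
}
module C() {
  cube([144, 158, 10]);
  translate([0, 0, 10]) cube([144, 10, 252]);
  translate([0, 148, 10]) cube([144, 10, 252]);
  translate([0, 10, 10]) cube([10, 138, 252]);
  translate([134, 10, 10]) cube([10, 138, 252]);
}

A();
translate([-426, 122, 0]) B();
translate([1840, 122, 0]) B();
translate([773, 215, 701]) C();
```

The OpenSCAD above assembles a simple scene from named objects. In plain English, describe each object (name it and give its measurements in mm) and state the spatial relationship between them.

A is a rectangular dining table. The top is 1690×588×41 mm with its upper surface at z = 701 mm. It stands on four 68×68 mm square legs, each inset 33 mm from the nearest pair of top edges, running from the floor to the underside of the top.

B is a four-legged stool. The seat is 276×344 mm, 39 mm thick, top at z = 394 mm. It stands on four round legs, each 30 mm in diameter, from z = 0 to the seat underside, each leg's axis is inset half a diameter from the nearest pair of seat edges (so the leg's bounding box is flush with the corner).

C is an open storage box with external size 144×158×262 mm and wall thickness 10 mm (the base is also 10 mm thick). The base covers the whole footprint; the four walls stand on the base, with the y-facing walls full-width and the x-facing walls fitting between their inner faces.

Two stools sit around the table at the −x, +x sides. The open box is on top of the table, centred.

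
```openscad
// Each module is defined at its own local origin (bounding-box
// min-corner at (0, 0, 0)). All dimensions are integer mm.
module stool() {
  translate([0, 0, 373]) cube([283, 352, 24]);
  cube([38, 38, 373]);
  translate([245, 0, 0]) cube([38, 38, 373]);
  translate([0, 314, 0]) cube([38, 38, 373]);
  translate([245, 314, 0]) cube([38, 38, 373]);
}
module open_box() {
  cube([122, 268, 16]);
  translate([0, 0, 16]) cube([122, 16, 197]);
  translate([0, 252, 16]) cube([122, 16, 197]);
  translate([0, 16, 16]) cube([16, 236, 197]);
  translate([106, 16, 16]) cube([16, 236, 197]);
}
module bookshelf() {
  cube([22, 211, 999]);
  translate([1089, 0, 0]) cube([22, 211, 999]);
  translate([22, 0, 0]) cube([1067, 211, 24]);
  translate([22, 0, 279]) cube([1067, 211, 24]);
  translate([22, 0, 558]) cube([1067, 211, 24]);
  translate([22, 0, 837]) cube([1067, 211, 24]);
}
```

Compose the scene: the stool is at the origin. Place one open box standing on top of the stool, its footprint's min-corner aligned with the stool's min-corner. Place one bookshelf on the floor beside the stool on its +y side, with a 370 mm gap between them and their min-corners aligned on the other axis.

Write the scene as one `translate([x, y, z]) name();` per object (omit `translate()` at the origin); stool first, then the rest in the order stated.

stool();
translate([0, 0, 397]) open_box();
translate([0, 722, 0]) bookshelf();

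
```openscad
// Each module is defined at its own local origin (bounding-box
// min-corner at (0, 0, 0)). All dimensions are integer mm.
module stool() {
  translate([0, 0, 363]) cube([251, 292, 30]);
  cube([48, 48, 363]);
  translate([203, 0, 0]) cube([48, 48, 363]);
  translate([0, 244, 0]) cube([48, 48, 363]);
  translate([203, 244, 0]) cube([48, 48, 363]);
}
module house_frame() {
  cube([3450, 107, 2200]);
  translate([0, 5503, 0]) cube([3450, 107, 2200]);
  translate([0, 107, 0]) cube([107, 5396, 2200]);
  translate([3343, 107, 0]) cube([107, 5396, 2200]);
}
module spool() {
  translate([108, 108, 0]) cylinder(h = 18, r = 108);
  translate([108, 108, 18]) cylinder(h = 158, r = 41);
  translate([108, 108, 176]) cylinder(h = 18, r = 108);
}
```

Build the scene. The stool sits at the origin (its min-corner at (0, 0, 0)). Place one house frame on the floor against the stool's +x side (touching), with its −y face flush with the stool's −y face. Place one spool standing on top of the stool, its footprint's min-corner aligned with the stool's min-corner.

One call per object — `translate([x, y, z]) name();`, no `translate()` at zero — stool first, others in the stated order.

stool();
translate([251, 0, 0]) house_frame();
translate([0, 0, 393]) spool();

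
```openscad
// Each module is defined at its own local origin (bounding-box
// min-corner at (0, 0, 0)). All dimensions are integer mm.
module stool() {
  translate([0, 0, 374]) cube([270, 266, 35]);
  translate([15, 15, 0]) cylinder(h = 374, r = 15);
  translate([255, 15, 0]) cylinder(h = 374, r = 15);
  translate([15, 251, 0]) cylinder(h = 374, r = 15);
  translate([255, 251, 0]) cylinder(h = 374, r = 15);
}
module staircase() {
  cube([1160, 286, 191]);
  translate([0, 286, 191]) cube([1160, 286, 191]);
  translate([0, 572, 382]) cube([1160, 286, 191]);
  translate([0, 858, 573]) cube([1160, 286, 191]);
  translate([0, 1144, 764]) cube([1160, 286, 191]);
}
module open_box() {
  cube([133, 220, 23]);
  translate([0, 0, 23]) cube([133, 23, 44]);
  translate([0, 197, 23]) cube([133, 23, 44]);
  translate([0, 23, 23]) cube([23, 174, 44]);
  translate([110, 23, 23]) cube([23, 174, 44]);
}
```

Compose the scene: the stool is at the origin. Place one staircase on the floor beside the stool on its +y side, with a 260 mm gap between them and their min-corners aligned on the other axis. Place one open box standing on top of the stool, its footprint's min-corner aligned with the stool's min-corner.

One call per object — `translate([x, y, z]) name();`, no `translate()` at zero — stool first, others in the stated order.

stool();
translate([0, 526, 0]) staircase();
translate([0, 0, 409]) open_box();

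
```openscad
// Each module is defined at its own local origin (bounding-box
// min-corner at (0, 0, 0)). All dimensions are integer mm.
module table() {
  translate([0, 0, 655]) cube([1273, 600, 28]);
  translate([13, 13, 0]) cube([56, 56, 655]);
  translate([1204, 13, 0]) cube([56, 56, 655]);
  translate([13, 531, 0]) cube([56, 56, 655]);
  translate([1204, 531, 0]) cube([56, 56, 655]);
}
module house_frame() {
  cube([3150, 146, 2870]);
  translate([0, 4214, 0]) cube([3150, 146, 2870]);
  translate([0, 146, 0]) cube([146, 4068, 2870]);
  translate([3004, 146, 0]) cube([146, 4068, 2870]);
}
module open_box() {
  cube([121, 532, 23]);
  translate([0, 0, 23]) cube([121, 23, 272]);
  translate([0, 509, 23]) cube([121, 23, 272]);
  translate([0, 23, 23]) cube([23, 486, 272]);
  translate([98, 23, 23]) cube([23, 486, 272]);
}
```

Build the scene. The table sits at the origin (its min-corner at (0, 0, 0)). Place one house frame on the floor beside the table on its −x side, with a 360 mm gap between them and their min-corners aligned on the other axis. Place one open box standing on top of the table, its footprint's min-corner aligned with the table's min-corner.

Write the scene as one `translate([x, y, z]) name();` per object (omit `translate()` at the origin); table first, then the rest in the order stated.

table();
translate([-3510, 0, 0]) house_frame();
translate([0, 0, 683]) open_box();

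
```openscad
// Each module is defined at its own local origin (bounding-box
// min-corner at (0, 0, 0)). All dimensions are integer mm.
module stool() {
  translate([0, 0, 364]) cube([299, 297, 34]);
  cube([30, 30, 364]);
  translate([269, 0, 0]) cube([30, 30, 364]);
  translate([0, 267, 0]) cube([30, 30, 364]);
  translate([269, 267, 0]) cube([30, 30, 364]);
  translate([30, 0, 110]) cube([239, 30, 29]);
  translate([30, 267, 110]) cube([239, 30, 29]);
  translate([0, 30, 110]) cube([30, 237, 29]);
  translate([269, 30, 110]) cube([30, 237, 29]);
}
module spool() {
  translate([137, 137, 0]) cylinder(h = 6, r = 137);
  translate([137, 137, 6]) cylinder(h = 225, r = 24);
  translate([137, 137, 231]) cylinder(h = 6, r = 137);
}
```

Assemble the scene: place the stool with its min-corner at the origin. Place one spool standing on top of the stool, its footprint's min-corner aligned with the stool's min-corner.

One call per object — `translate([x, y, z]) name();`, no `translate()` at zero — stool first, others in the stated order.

stool();
translate([0, 0, 398]) spool();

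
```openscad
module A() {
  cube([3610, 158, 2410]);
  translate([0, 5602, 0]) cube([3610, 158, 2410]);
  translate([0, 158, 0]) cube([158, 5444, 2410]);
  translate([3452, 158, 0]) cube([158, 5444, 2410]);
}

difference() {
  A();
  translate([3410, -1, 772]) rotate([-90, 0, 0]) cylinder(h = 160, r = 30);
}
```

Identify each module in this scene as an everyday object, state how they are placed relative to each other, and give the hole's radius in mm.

A is a house frame. The house frame has a circular hole through its front wall. The hole's radius is 30 mm.

The subtracted cylinder has r = 30 mm.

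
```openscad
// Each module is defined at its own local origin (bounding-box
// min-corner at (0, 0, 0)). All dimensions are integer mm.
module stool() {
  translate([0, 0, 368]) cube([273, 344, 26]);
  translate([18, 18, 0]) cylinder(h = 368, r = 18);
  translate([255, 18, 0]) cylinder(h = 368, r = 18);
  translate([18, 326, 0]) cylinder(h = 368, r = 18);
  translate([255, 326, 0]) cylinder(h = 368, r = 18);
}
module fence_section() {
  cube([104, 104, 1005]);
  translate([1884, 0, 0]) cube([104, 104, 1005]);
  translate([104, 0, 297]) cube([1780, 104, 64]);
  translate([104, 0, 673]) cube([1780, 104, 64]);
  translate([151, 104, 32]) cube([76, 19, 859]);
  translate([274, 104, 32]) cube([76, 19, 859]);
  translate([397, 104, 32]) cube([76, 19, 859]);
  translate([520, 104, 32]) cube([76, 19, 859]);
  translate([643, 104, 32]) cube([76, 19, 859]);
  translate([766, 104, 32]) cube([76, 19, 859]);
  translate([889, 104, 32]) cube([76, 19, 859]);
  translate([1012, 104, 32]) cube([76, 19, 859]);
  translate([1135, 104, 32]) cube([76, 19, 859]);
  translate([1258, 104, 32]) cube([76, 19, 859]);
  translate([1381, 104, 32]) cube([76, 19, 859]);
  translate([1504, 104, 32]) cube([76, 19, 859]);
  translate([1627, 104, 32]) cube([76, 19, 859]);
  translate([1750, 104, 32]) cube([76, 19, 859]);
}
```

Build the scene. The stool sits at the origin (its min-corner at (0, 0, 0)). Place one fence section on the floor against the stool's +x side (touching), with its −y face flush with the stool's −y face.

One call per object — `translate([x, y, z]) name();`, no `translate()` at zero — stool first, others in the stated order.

stool();
translate([273, 0, 0]) fence_section();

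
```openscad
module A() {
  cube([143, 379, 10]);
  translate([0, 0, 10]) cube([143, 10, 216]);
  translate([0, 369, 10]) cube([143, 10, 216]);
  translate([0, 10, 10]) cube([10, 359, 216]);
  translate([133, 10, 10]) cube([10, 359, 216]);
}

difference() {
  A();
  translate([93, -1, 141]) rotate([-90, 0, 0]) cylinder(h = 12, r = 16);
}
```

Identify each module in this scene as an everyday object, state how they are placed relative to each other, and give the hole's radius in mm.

A is an open box. The open box has a circular hole through its front wall. The hole's radius is 16 mm.

The subtracted cylinder has r = 16 mm.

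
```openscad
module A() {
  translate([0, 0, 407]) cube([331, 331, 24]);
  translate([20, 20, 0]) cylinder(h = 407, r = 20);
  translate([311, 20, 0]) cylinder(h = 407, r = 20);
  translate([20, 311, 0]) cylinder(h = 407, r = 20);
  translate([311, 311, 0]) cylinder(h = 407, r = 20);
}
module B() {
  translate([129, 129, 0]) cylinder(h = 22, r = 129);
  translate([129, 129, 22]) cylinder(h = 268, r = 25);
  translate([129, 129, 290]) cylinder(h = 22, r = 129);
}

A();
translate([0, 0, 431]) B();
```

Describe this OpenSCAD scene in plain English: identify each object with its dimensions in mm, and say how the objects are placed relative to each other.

A is a four-legged stool. The seat is 331×331 mm, 24 mm thick, top at z = 431 mm. It stands on four round legs, each 40 mm in diameter, from z = 0 to the seat underside, each leg's axis is inset half a diameter from the nearest pair of seat edges (so the leg's bounding box is flush with the corner).

B is a spool: two coaxial disc flanges of radius 129 mm and thickness 22 mm, joined by a core cylinder of radius 25 mm and height 268 mm. The lower flange rests on z = 0 and the three cylinders share a vertical axis.

The spool is on top of the stool.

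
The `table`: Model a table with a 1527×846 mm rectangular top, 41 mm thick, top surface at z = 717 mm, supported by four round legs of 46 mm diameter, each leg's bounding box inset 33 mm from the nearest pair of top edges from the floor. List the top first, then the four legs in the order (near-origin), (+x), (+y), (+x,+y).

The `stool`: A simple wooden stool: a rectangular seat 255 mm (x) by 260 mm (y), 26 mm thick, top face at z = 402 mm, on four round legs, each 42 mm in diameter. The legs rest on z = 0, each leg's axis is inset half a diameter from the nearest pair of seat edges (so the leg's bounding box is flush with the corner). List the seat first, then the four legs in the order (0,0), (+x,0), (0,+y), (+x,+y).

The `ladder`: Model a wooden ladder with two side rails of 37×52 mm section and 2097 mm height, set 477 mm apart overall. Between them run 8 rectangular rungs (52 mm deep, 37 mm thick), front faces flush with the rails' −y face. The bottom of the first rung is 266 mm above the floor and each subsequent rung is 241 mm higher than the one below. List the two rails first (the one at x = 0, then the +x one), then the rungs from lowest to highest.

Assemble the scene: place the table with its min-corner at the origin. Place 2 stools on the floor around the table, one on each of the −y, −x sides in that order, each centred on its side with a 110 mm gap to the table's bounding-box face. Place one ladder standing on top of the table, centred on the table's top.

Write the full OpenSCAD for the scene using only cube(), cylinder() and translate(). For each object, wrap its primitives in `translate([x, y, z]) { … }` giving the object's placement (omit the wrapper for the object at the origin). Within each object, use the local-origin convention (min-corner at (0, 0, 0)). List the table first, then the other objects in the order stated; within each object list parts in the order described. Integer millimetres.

translate([0, 0, 676]) cube([1527, 846, 41]);
translate([56, 56, 0]) cylinder(h = 676, r = 23);
translate([1471, 56, 0]) cylinder(h = 676, r = 23);
translate([56, 790, 0]) cylinder(h = 676, r = 23);
translate([1471, 790, 0]) cylinder(h = 676, r = 23);
translate([636, -370, 0]) {
  translate([0, 0, 376]) cube([255, 260, 26]);
  translate([21, 21, 0]) cylinder(h = 376, r = 21);
  translate([234, 21, 0]) cylinder(h = 376, r = 21);
  translate([21, 239, 0]) cylinder(h = 376, r = 21);
  translate([234, 239, 0]) cylinder(h = 376, r = 21);
}
translate([-365, 293, 0]) {
  translate([0, 0, 376]) cube([255, 260, 26]);
  translate([21, 21, 0]) cylinder(h = 376, r = 21);
  translate([234, 21, 0]) cylinder(h = 376, r = 21);
  translate([21, 239, 0]) cylinder(h = 376, r = 21);
  translate([234, 239, 0]) cylinder(h = 376, r = 21);
}
translate([525, 397, 717]) {
  cube([37, 52, 2097]);
  translate([440, 0, 0]) cube([37, 52, 2097]);
  translate([37, 0, 266]) cube([403, 52, 37]);
  translate([37, 0, 507]) cube([403, 52, 37]);
  translate([37, 0, 748]) cube([403, 52, 37]);
  translate([37, 0, 989]) cube([403, 52, 37]);
  translate([37, 0, 1230]) cube([403, 52, 37]);
  translate([37, 0, 1471]) cube([403, 52, 37]);
  translate([37, 0, 1712]) cube([403, 52, 37]);
  translate([37, 0, 1953]) cube([403, 52, 37]);
}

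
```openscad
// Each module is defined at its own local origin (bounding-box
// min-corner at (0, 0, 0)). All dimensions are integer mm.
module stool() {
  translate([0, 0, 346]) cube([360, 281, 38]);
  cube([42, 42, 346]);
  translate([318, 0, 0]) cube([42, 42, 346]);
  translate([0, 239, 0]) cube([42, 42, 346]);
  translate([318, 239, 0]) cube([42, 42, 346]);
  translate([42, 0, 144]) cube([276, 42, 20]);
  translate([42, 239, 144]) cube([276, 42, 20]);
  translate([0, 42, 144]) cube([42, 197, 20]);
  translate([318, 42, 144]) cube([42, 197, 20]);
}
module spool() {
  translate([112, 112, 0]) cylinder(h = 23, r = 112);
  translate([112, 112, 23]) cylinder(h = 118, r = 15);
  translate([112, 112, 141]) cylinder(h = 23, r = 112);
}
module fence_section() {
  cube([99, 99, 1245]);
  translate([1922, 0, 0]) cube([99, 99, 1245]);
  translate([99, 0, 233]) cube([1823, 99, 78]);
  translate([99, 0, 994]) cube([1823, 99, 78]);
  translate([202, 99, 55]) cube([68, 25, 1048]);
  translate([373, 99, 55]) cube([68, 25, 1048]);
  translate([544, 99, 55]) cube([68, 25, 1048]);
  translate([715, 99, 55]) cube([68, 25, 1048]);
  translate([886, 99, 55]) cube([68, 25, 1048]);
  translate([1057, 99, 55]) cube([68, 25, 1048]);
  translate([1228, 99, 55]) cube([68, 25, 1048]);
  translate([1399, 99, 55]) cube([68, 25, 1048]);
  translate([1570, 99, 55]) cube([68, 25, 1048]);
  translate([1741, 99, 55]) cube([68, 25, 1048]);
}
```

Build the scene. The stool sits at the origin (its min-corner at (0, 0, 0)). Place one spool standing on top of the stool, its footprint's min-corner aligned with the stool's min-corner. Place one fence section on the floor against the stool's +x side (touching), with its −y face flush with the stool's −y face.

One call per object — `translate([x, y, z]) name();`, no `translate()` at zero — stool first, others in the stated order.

stool();
translate([0, 0, 384]) spool();
translate([360, 0, 0]) fence_section();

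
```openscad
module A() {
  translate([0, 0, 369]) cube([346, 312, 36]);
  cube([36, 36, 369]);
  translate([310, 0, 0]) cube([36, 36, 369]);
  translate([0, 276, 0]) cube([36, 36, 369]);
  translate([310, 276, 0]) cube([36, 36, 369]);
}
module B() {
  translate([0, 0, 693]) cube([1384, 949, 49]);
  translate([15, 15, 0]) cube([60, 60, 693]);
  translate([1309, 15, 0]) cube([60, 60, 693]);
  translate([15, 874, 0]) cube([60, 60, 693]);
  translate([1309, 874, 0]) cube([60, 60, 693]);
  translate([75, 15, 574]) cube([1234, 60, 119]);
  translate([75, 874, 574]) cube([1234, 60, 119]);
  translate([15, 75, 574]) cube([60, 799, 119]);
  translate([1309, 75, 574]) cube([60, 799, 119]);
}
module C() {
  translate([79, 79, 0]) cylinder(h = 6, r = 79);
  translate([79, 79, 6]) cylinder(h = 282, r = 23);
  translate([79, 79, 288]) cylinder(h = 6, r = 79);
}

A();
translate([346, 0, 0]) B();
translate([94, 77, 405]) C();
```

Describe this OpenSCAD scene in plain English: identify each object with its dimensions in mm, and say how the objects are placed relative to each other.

A is a simple wooden stool: a rectangular seat 346 mm (x) by 312 mm (y), 36 mm thick, top face at z = 405 mm, on four square legs, each 36×36 mm in cross-section. The legs rest on z = 0, each flush with a corner of the seat.

B is a table: top 1384 mm (x) × 949 mm (y), 49 mm thick, upper face at z = 742 mm, on four 60×60 mm square legs, each inset 15 mm from the nearest pair of top edges, running from z = 0 to the bottom of the top. Four apron rails, 60 mm thick and 119 mm tall, run between adjacent legs with their top edges flush with the underside of the top and their outer faces flush with the legs' outer faces.

C is a spool: two coaxial disc flanges of radius 79 mm and thickness 6 mm, joined by a core cylinder of radius 23 mm and height 282 mm. The lower flange rests on z = 0 and the three cylinders share a vertical axis.

The table is against the stool's +x side, with their −y faces flush. The spool is on top of the stool, centred.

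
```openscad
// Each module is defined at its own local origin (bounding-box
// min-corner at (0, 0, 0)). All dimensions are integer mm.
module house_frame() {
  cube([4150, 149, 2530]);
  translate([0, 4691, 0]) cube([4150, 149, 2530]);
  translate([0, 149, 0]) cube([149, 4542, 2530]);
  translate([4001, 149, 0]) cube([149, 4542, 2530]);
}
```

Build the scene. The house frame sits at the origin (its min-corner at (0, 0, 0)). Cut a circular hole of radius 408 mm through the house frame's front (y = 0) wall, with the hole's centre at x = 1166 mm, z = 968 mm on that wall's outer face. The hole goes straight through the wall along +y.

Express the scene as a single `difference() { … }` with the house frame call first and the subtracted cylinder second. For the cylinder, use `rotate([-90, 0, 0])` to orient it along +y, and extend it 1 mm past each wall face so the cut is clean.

difference() {
  house_frame();
  translate([1166, -1, 968]) rotate([-90, 0, 0]) cylinder(h = 151, r = 408);
}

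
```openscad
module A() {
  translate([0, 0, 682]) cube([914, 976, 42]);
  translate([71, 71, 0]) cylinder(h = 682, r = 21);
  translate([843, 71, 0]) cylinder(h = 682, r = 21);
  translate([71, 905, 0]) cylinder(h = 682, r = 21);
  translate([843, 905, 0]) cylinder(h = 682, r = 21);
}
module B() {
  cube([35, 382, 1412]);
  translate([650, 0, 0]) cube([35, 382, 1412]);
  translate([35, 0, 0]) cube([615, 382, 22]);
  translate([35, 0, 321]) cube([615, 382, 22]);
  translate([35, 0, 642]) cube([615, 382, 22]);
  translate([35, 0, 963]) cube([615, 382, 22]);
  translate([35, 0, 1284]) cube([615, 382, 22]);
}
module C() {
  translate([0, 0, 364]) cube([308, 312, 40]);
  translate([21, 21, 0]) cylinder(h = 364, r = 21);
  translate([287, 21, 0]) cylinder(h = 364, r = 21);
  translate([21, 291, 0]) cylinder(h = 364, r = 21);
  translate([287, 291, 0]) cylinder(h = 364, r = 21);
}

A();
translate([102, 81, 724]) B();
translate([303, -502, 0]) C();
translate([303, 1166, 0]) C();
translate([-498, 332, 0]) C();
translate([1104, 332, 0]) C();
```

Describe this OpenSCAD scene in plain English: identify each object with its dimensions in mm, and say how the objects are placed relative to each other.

A is a table with a 914×976 mm rectangular top, 42 mm thick, top surface at z = 724 mm, supported by four round legs of 42 mm diameter, each leg's bounding box inset 50 mm from the nearest pair of top edges, running from the floor.

B is an open bookshelf. Two side panels, each 35 mm thick, 382 mm deep and 1412 mm tall, stand 685 mm apart (outside-to-outside). Between them sit 5 shelves, each 22 mm thick and 382 mm deep, spanning the full gap between the sides. The bottom shelf rests on the floor (its underside at z = 0) and the clear gap between one shelf's top and the next shelf's underside is 299 mm.

C is a four-legged stool. The seat is 308×312 mm, 40 mm thick, top at z = 404 mm. It stands on four round legs, each 42 mm in diameter, from z = 0 to the seat underside, each leg's axis is inset half a diameter from the nearest pair of seat edges (so the leg's bounding box is flush with the corner).

The bookshelf is on top of the table. Four stools sit around the table at the −y, +y, −x, +x sides.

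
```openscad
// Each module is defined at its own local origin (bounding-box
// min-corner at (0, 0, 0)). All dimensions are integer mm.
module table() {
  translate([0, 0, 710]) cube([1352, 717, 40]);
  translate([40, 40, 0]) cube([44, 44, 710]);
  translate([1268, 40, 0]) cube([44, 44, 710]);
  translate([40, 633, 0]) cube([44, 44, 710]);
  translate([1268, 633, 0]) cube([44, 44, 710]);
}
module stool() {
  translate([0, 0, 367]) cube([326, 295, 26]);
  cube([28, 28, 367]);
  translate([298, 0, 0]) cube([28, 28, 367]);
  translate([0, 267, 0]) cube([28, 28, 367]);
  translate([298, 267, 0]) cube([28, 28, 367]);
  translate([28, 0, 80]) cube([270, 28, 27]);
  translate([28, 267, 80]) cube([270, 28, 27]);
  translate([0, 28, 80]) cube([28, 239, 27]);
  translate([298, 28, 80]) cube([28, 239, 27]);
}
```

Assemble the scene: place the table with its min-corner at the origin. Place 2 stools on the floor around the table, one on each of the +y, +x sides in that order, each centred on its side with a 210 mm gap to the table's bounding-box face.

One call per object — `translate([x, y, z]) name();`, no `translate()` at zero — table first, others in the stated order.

table();
translate([513, 927, 0]) stool();
translate([1562, 211, 0]) stool();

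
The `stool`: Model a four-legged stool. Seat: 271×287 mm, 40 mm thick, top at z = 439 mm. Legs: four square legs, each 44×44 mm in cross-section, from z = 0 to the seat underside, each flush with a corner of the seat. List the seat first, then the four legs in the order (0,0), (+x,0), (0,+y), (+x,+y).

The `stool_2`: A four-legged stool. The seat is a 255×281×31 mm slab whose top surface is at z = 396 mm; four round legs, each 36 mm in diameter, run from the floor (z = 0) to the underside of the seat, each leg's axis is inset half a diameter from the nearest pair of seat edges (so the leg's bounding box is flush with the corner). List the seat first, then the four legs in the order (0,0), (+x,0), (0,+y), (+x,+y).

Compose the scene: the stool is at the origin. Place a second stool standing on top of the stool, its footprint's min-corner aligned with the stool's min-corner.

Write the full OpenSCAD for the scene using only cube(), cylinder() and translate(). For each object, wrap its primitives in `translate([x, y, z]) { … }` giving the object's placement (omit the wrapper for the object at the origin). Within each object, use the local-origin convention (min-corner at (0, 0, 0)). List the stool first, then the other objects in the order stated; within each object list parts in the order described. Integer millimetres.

translate([0, 0, 399]) cube([271, 287, 40]);
cube([44, 44, 399]);
translate([227, 0, 0]) cube([44, 44, 399]);
translate([0, 243, 0]) cube([44, 44, 399]);
translate([227, 243, 0]) cube([44, 44, 399]);
translate([0, 0, 439]) {
  translate([0, 0, 365]) cube([255, 281, 31]);
  translate([18, 18, 0]) cylinder(h = 365, r = 18);
  translate([237, 18, 0]) cylinder(h = 365, r = 18);
  translate([18, 263, 0]) cylinder(h = 365, r = 18);
  translate([237, 263, 0]) cylinder(h = 365, r = 18);
}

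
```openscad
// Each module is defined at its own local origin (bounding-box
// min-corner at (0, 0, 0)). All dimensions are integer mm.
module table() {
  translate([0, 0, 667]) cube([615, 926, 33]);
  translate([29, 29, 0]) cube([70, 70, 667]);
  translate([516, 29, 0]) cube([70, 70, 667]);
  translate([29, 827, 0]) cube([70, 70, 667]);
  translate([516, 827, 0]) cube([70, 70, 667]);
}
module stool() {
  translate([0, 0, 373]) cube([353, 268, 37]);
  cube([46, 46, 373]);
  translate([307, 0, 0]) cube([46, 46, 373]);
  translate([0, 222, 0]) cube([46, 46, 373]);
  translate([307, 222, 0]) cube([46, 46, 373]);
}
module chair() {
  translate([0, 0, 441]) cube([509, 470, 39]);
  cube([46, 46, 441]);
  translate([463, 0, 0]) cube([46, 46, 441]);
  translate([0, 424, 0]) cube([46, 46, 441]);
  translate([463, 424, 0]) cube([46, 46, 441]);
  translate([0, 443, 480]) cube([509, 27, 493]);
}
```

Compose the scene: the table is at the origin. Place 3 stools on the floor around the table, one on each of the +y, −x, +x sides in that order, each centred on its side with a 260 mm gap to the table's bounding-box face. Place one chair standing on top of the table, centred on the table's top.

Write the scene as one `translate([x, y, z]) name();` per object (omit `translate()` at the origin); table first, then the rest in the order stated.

table();
translate([131, 1186, 0]) stool();
translate([-613, 329, 0]) stool();
translate([875, 329, 0]) stool();
translate([53, 228, 700]) chair();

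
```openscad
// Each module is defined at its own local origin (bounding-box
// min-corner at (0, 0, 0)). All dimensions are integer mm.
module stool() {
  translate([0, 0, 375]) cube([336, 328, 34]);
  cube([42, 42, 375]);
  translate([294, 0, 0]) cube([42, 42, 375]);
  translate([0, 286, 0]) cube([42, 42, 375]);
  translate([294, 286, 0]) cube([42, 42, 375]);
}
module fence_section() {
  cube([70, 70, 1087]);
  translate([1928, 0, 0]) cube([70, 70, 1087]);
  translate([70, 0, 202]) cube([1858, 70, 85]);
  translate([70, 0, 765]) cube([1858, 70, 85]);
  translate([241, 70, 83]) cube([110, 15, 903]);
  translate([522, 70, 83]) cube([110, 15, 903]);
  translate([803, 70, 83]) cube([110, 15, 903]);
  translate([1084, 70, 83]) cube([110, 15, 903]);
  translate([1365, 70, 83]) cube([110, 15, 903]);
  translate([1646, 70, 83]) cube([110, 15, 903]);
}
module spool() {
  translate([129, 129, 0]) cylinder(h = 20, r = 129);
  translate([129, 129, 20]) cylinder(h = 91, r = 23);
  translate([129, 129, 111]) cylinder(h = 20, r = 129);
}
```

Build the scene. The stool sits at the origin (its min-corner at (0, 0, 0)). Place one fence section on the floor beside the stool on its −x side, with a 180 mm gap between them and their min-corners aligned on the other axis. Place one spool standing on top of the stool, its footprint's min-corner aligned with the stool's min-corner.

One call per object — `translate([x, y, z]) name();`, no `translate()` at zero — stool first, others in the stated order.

stool();
translate([-2178, 0, 0]) fence_section();
translate([0, 0, 409]) spool();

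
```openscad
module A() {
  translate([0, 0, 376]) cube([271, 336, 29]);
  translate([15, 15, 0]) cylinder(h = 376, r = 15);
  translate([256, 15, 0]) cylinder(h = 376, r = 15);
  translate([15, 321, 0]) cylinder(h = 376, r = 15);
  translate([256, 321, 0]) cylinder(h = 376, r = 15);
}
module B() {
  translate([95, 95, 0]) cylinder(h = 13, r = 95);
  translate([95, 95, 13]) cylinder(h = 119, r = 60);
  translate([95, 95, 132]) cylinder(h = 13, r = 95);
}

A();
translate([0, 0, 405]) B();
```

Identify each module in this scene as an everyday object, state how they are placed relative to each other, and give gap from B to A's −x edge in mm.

The spool's min-x is at 0; the stool's min-x is 0; gap = 0 mm.

A is a stool. B is a spool. The spool is on top of the stool. The gap from the spool to the stool's −x edge is 0 mm.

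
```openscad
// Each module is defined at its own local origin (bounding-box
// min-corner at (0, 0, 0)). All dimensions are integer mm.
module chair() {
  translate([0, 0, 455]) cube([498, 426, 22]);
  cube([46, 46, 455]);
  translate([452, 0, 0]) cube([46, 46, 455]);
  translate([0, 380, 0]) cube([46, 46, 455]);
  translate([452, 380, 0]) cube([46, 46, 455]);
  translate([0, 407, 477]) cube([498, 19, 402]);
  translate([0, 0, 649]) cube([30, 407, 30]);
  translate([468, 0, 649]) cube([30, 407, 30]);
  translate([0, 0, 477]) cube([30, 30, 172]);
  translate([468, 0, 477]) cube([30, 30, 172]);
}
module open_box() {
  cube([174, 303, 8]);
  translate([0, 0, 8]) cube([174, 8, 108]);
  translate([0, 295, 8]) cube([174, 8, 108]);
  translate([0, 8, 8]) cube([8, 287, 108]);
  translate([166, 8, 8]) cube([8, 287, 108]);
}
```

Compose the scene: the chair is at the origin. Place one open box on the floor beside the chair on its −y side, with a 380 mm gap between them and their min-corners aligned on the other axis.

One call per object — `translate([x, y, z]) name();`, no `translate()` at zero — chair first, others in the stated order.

chair();
translate([0, -683, 0]) open_box();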